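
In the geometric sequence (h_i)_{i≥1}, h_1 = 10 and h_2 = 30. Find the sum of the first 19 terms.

5811307330

Common ratio r = 3.
h_i = 10·3^(i-1).
S = 10·(3^19 - 1)/(3 - 1) = 10·(1162261467 - 1)/(2) = 5811307330.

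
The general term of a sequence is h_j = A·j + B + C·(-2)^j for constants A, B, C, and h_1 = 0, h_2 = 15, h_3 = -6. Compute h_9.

The three given values yield: A + B - 2C = 0; 2A + B + 4C = 15; 3A + B - 8C = -6.
Subtracting the first from the second: A + 6C = 15.
Subtracting the second from the third: A - 12C = -21.
Solving: C = 2, A = 3, then B = 1.
So h_j = 3·j + 1 + 2·(-2)^j; at j=9 this is -996.

-996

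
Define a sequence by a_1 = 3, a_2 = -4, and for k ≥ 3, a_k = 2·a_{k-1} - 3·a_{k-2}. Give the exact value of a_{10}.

-796

Applying the relation repeatedly:
a_3 = -17; a_4 = -22; a_5 = 7; a_6 = 80; a_7 = 139; a_8 = 38; a_9 = -341; a_{10} = -796.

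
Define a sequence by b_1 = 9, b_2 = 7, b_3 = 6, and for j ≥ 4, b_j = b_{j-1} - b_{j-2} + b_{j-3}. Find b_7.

Compute successive terms:
b_4 = 8; b_5 = 9; b_6 = 7; b_7 = 6.

6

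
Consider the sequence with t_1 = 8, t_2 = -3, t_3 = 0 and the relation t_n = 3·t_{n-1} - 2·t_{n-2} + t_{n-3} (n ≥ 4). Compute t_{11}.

5910

Compute successive terms:
t_4 = 14;  t_5 = 39;  t_6 = 89;  t_7 = 203;  t_8 = 470;  t_9 = 1093;  t_{10} = 2542;  t_{11} = 5910.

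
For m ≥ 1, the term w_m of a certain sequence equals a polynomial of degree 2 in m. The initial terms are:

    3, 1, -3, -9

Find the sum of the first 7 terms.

-91

1st diffs: -2, -4, -6.
2nd diffs: -2, -2 (constant).
Newton forward-difference form: w_m = 3 + (-2)·C(m-1,1) + (-2)·C(m-1,2).
Continuing: -17, -27, -39.
Summing m = 1..7 (7 terms) gives -91.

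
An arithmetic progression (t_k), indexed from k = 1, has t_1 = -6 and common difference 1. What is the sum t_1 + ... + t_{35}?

385

t_k = -6 + (k - 1)·1.
t_{35} = 28; S = 35·(-6 + 28)/2 = 385.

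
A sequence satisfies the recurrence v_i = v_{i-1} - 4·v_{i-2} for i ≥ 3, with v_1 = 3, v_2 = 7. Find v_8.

Applying the relation repeatedly:
v_3 = -5, v_4 = -33, v_5 = -13, v_6 = 119, v_7 = 171, v_8 = -305.

-305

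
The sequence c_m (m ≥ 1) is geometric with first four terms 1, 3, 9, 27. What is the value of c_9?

6561

Common ratio r = 3.
c_m = 1·3^(m-1).
c_9 = 1·3^8 = 6561.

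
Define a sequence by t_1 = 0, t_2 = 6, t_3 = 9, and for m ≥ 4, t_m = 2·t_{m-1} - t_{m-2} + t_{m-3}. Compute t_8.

Compute successive terms:
t_4 = 12  t_5 = 21  t_6 = 39  t_7 = 69  t_8 = 120.

120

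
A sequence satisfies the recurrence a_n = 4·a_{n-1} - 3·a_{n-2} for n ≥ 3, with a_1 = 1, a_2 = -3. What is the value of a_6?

a_3 = -15  a_4 = -51  a_5 = -159  a_6 = -483.
(Characteristic roots are 3 and 1.)

-483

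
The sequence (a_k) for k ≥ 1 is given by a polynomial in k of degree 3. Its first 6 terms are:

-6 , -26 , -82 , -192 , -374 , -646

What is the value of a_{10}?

1st diffs: -20, -56, -110, -182, -272.
2nd diffs: -36, -54, -72, -90.
3rd diffs: -18, -18, -18 (constant).
Newton forward-difference form: a_k = -6 + (-20)·C(k-1,1) + (-36)·C(k-1,2) + (-18)·C(k-1,3).
At k = 10: k-1 = 9, so a_{10} = -6 - 180 - 1296 - 1512 = -2994.

-2994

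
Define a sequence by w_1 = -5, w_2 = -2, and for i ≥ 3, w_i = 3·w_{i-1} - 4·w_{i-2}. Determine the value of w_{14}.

41938

w_3 = 14  w_4 = 50  w_5 = 94  …  w_{11} = 446  w_{12} = 9458  w_{13} = 26590  w_{14} = 41938.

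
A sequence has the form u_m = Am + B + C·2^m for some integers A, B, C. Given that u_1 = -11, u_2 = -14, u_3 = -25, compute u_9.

-2011

Plug in m = 1, 2, 3: A + B + 2C = -11; 2A + B + 4C = -14; 3A + B + 8C = -25.
Subtracting the first from the second: A + 2C = -3.
Subtracting the second from the third: A + 4C = -11.
Solving: C = -4, A = 5, then B = -8.
Hence u_9 = 5·9 + (-8) + (-4)·512 = -2011.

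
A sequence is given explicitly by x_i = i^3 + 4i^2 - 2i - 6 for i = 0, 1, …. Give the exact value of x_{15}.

4239

x_{15} = 1·15^3 + 4·15^2 - 2·15 - 6 = 4239.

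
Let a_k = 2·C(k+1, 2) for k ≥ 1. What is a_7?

56

C(8, 2) = 28, so a_7 = 56.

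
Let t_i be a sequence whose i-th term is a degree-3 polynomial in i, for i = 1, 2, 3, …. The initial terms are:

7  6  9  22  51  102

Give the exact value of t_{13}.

1579

1st diffs: -1, 3, 13, 29, 51.
2nd diffs: 4, 10, 16, 22.
3rd diffs: 6, 6, 6 (constant).
So t_i = i^3 - 4i^2 + 4i + 6.
Evaluating at i = 13 gives t_{13} = 1579.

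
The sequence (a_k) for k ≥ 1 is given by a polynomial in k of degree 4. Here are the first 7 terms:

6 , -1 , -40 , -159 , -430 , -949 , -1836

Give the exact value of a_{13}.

-24630

1st diffs: -7, -39, -119, -271, -519, -887.
2nd diffs: -32, -80, -152, -248, -368.
3rd diffs: -48, -72, -96, -120.
4th diffs: -24, -24, -24 (constant).
So a_k = -k^4 + 2k^3 - 3k^2 + 3k + 5.
Evaluating at k = 13 gives a_{13} = -24630.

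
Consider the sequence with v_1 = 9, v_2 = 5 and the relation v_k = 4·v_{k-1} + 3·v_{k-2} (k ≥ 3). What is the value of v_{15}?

Iterate the recurrence:
v_3 = 47, v_4 = 203, v_5 = 953, …, v_{12} = 44456267, v_{13} = 206532761, v_{14} = 959499845, v_{15} = 4457597663.

4457597663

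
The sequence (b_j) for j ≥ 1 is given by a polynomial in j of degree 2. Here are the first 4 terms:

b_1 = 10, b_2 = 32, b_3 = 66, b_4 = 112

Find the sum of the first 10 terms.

2530

1st diffs: 22, 34, 46.
2nd diffs: 12, 12 (constant).
Newton forward-difference form: b_j = 10 + 22·C(j-1,1) + 12·C(j-1,2).
Continuing: …, 170, 240, 322, 416, …, b_{10} = 640.
Summing j = 1..10 (10 terms) gives 2530.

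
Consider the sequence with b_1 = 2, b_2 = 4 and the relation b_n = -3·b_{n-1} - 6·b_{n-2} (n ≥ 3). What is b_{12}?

-7776

Applying the relation repeatedly:
b_3 = -24, b_4 = 48, b_5 = 0, b_6 = -288, b_7 = 864, b_8 = -864, b_9 = -2592, b_{10} = 12960, b_{11} = -23328, b_{12} = -7776.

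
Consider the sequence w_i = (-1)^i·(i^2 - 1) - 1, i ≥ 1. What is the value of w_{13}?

-169

(-1)^13 = -1; i^2 - 1 at i=13 is 168; so w_{13} = -169.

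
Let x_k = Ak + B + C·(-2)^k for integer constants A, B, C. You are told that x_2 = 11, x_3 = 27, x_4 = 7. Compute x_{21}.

2097243

At k = 2, 3, 4: 2A + B + 4C = 11; 3A + B - 8C = 27; 4A + B + 16C = 7.
Subtracting the first from the second: A - 12C = 16.
Subtracting the second from the third: A + 24C = -20.
Solving: C = -1, A = 4, then B = 7.
Hence x_{21} = 4·21 + 7 + (-1)·(-2097152) = 2097243.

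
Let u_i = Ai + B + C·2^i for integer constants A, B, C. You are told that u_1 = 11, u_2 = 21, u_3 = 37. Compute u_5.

Write the equations: A + B + 2C = 11; 2A + B + 4C = 21; 3A + B + 8C = 37.
Subtracting the first from the second: A + 2C = 10.
Subtracting the second from the third: A + 4C = 16.
Solving: C = 3, A = 4, then B = 1.
Therefore u_5 = 20 + 1 + 3·32 = 117.

117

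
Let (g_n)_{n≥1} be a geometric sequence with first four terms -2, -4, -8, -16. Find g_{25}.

-33554432

Common ratio r = 2.
g_n = (-2)·2^(n-1).
g_{25} = (-2)·2^24 = -33554432.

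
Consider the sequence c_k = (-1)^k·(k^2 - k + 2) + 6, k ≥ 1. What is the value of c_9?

-68

(-1)^9 = -1; k^2 - k + 2 at k=9 is 74; so c_9 = -68.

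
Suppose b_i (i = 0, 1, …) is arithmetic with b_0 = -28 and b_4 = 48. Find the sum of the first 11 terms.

Common difference d = (48 - (-28)) / (4 - 0) = 19.
b_i = -28 + (i - 0)·19.
b_{10} = 162; S = 11·(-28 + 162)/2 = 737.

737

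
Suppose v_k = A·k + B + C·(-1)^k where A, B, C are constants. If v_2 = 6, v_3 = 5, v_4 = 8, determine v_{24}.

Write the equations: 2A + B + C = 6; 3A + B - C = 5; 4A + B + C = 8.
Subtracting the first from the second: A - 2C = -1.
Subtracting the second from the third: A + 2C = 3.
Solving: C = 1, A = 1, then B = 3.
So v_k = 1·k + 3 + 1·(-1)^k; at k=24 this is 28.

28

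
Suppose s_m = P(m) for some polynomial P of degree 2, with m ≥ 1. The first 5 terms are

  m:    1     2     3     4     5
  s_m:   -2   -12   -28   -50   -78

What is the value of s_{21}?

1st diffs: -10, -16, -22, -28.
2nd diffs: -6, -6, -6 (constant).
Newton forward-difference form: s_m = -2 + (-10)·C(m-1,1) + (-6)·C(m-1,2).
At m = 21: m-1 = 20, so s_{21} = -2 - 200 - 1140 = -1342.

-1342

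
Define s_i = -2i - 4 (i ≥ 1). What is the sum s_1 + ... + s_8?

Over i = 1..8: Σi = 36.
Total = (-2)·36 + (-4)·8 = -104.

-104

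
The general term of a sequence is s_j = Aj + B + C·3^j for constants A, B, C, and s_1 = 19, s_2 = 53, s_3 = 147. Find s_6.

3669

The three given values yield: A + B + 3C = 19; 2A + B + 9C = 53; 3A + B + 27C = 147.
Subtracting the first from the second: A + 6C = 34.
Subtracting the second from the third: A + 18C = 94.
Solving: C = 5, A = 4, then B = 0.
Therefore s_6 = 24 + 0 + 5·729 = 3669.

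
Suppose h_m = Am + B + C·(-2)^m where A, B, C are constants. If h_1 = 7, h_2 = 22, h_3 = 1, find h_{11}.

At m = 1, 2, 3: A + B - 2C = 7; 2A + B + 4C = 22; 3A + B - 8C = 1.
Subtracting the first from the second: A + 6C = 15.
Subtracting the second from the third: A - 12C = -21.
Solving: C = 2, A = 3, then B = 8.
Hence h_{11} = 3·11 + 8 + 2·(-2048) = -4055.

-4055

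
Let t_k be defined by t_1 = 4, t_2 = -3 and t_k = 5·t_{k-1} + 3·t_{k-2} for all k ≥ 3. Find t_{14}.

t_3 = -3; t_4 = -24; t_5 = -129; …; t_{11} = -3745353; t_{12} = -20754429; t_{13} = -115008204; t_{14} = -637304307.

-637304307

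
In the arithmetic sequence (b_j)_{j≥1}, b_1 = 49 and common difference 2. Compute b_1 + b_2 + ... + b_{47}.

4465

b_j = 49 + (j - 1)·2.
b_{47} = 141; S = 47·(49 + 141)/2 = 4465.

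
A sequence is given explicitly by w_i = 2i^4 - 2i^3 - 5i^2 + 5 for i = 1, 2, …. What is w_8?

w_8 = 2·8^4 - 2·8^3 - 5·8^2 + 5 = 6853.

6853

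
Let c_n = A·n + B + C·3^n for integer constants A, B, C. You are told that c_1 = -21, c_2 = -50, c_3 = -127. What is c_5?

-1001

The three given values yield: A + B + 3C = -21; 2A + B + 9C = -50; 3A + B + 27C = -127.
Subtracting the first from the second: A + 6C = -29.
Subtracting the second from the third: A + 18C = -77.
Solving: C = -4, A = -5, then B = -4.
Therefore c_5 = -25 + (-4) + (-4)·243 = -1001.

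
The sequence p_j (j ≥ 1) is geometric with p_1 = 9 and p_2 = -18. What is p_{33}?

38654705664

Common ratio r = -2.
p_j = 9·(-2)^(j-1).
p_{33} = 9·(-2)^32 = 38654705664.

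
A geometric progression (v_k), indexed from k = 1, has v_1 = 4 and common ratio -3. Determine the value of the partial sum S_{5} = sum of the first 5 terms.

v_k = 4·(-3)^(k-1).
S = 4·((-3)^5 - 1)/(-3 - 1) = 4·(-243 - 1)/(-4) = 244.

244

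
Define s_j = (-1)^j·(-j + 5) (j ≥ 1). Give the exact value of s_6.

-1

(-1)^6 = 1; -j + 5 at j=6 is -1; so s_6 = -1.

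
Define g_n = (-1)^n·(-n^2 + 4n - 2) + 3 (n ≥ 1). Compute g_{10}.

-59

(-1)^10 = 1; -n^2 + 4n - 2 at n=10 is -62; so g_{10} = -59.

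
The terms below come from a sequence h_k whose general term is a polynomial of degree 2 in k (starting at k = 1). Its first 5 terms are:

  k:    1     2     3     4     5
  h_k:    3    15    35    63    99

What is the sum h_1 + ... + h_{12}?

2588

1st diffs: 12, 20, 28, 36.
2nd diffs: 8, 8, 8 (constant).
Newton forward-difference form: h_k = 3 + 12·C(k-1,1) + 8·C(k-1,2).
Continuing: …, 143, 195, 255, 323, …, h_{12} = 575.
Summing k = 1..12 (12 terms) gives 2588.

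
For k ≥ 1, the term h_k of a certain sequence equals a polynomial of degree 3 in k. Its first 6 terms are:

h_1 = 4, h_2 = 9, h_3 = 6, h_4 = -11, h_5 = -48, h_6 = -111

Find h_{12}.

-1371

1st diffs: 5, -3, -17, -37, -63.
2nd diffs: -8, -14, -20, -26.
3rd diffs: -6, -6, -6 (constant).
So h_k = -k^3 + 2k^2 + 6k - 3.
Evaluating at k = 12 gives h_{12} = -1371.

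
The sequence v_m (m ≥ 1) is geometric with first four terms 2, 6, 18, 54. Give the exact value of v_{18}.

258280326

Common ratio r = 3.
v_m = 2·3^(m-1).
v_{18} = 2·3^17 = 258280326.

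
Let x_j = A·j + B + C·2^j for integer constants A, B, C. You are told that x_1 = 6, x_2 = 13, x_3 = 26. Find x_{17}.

393232

The three given values yield: A + B + 2C = 6; 2A + B + 4C = 13; 3A + B + 8C = 26.
Subtracting the first from the second: A + 2C = 7.
Subtracting the second from the third: A + 4C = 13.
Solving: C = 3, A = 1, then B = -1.
Therefore x_{17} = 17 + (-1) + 3·131072 = 393232.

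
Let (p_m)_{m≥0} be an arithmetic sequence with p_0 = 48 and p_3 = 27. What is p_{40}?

-232

Common difference d = (27 - 48) / (3 - 0) = -7.
p_m = 48 + (m - 0)·(-7).
p_{40} = 48 + 40·(-7) = -232.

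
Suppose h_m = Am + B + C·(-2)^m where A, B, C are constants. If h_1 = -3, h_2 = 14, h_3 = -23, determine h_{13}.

-24585

Plug in m = 1, 2, 3: A + B - 2C = -3; 2A + B + 4C = 14; 3A + B - 8C = -23.
Subtracting the first from the second: A + 6C = 17.
Subtracting the second from the third: A - 12C = -37.
Solving: C = 3, A = -1, then B = 4.
So h_m = -1·m + 4 + 3·(-2)^m; at m=13 this is -24585.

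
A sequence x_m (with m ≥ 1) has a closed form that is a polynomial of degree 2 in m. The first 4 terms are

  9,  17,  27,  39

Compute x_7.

87

1st diffs: 8, 10, 12.
2nd diffs: 2, 2 (constant).
Newton forward-difference form: x_m = 9 + 8·C(m-1,1) + 2·C(m-1,2).
At m = 7: m-1 = 6, so x_7 = 9 + 48 + 30 = 87.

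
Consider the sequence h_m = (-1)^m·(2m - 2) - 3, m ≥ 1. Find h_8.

11

(-1)^8 = 1; 2m - 2 at m=8 is 14; so h_8 = 11.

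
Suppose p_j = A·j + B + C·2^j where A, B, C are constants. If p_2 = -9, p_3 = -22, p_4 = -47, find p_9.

-1540

Write the equations: 2A + B + 4C = -9; 3A + B + 8C = -22; 4A + B + 16C = -47.
Subtracting the first from the second: A + 4C = -13.
Subtracting the second from the third: A + 8C = -25.
Solving: C = -3, A = -1, then B = 5.
Therefore p_9 = -9 + 5 + (-3)·512 = -1540.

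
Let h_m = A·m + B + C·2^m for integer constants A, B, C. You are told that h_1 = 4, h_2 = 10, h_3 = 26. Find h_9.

2522

Plug in m = 1, 2, 3: A + B + 2C = 4; 2A + B + 4C = 10; 3A + B + 8C = 26.
Subtracting the first from the second: A + 2C = 6.
Subtracting the second from the third: A + 4C = 16.
Solving: C = 5, A = -4, then B = -2.
Therefore h_9 = -36 + (-2) + 5·512 = 2522.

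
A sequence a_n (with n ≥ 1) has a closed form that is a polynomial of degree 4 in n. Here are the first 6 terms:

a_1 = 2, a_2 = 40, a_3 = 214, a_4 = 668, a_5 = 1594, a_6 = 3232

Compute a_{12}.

47500

1st diffs: 38, 174, 454, 926, 1638.
2nd diffs: 136, 280, 472, 712.
3rd diffs: 144, 192, 240.
4th diffs: 48, 48 (constant).
So a_n = 2n^4 + 4n^3 - 6n^2 - 2n + 4.
Evaluating at n = 12 gives a_{12} = 47500.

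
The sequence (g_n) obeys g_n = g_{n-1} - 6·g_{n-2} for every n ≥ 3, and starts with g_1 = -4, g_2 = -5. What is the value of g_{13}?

Applying the relation repeatedly:
g_3 = 19;  g_4 = 49;  g_5 = -65;  …;  g_{10} = -11111;  g_{11} = -23105;  g_{12} = 43561;  g_{13} = 182191.

182191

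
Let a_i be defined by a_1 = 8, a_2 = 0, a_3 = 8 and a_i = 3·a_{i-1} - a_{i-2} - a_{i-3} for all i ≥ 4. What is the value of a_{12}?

19024

Compute successive terms:
a_4 = 16, a_5 = 40, a_6 = 96, a_7 = 232, a_8 = 560, a_9 = 1352, a_{10} = 3264, a_{11} = 7880, a_{12} = 19024.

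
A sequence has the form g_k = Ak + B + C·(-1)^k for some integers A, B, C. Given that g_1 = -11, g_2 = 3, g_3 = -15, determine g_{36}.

-65

Write the equations: A + B - C = -11; 2A + B + C = 3; 3A + B - C = -15.
Subtracting the first from the second: A + 2C = 14.
Subtracting the second from the third: A - 2C = -18.
Solving: C = 8, A = -2, then B = -1.
Therefore g_{36} = -72 + (-1) + 8·1 = -65.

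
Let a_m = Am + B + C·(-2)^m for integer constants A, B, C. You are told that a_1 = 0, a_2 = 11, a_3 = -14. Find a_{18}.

524275

At m = 1, 2, 3: A + B - 2C = 0; 2A + B + 4C = 11; 3A + B - 8C = -14.
Subtracting the first from the second: A + 6C = 11.
Subtracting the second from the third: A - 12C = -25.
Solving: C = 2, A = -1, then B = 5.
So a_m = -1·m + 5 + 2·(-2)^m; at m=18 this is 524275.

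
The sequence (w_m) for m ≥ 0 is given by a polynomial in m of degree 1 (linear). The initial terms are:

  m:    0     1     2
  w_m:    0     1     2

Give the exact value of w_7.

7

1st diffs: 1, 1 (constant).
So w_m = m.
Evaluating at m = 7 gives w_7 = 7.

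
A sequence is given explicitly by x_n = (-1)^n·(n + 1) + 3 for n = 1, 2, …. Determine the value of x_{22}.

(-1)^22 = 1; n + 1 at n=22 is 23; so x_{22} = 26.

26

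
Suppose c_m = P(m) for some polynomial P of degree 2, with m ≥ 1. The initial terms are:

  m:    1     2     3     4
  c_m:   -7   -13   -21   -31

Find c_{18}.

1st diffs: -6, -8, -10.
2nd diffs: -2, -2 (constant).
Newton forward-difference form: c_m = -7 + (-6)·C(m-1,1) + (-2)·C(m-1,2).
At m = 18: m-1 = 17, so c_{18} = -7 - 102 - 272 = -381.

-381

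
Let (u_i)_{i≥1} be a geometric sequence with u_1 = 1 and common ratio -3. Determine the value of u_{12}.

u_i = 1·(-3)^(i-1).
u_{12} = 1·(-3)^11 = -177147.

-177147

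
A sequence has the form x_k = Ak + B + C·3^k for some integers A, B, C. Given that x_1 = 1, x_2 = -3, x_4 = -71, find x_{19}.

At k = 1, 2, 4: A + B + 3C = 1; 2A + B + 9C = -3; 4A + B + 81C = -71.
Subtracting the first from the second: A + 6C = -4.
Subtracting the second from the third: 2A + 72C = -68.
Solving: C = -1, A = 2, then B = 2.
So x_k = 2·k + 2 + (-1)·3^k; at k=19 this is -1162261427.

-1162261427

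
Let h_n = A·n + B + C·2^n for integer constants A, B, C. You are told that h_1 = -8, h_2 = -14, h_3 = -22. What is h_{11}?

-2094

Write the equations: A + B + 2C = -8; 2A + B + 4C = -14; 3A + B + 8C = -22.
Subtracting the first from the second: A + 2C = -6.
Subtracting the second from the third: A + 4C = -8.
Solving: C = -1, A = -4, then B = -2.
So h_n = -4·n + (-2) + (-1)·2^n; at n=11 this is -2094.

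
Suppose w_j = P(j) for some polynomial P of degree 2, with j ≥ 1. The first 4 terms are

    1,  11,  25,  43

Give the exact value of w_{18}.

1st diffs: 10, 14, 18.
2nd diffs: 4, 4 (constant).
Newton forward-difference form: w_j = 1 + 10·C(j-1,1) + 4·C(j-1,2).
At j = 18: j-1 = 17, so w_{18} = 1 + 170 + 544 = 715.

715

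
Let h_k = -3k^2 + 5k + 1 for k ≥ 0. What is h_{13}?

h_{13} = -3·13^2 + 5·13 + 1 = -441.

-441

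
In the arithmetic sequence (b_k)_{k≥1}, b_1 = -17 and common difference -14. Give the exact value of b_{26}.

b_k = -17 + (k - 1)·(-14).
b_{26} = -17 + 25·(-14) = -367.

-367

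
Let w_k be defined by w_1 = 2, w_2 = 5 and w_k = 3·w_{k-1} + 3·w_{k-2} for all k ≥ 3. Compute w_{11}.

881361

Compute successive terms:
w_3 = 21  w_4 = 78  w_5 = 297  w_6 = 1125  w_7 = 4266  w_8 = 16173  w_9 = 61317  w_{10} = 232470  w_{11} = 881361.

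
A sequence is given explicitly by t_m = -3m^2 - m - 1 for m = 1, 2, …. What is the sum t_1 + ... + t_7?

-455

Over m = 1..7: Σm = 28, Σm² = 140.
Total = (-3)·140 + (-1)·28 + (-1)·7 = -455.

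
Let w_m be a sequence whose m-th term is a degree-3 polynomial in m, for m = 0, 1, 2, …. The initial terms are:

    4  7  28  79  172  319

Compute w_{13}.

4879

1st diffs: 3, 21, 51, 93, 147.
2nd diffs: 18, 30, 42, 54.
3rd diffs: 12, 12, 12 (constant).
Newton forward-difference form: w_m = 4 + 3·C(m,1) + 18·C(m,2) + 12·C(m,3).
At m = 13: m = 13, so w_{13} = 4 + 39 + 1404 + 3432 = 4879.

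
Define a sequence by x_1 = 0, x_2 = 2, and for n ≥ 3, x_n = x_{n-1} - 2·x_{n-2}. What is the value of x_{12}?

46

Iterate the recurrence:
x_3 = 2; x_4 = -2; x_5 = -6; x_6 = -2; x_7 = 10; x_8 = 14; x_9 = -6; x_{10} = -34; x_{11} = -22; x_{12} = 46.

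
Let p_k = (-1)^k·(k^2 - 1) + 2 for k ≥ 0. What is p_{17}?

-286

(-1)^17 = -1; k^2 - 1 at k=17 is 288; so p_{17} = -286.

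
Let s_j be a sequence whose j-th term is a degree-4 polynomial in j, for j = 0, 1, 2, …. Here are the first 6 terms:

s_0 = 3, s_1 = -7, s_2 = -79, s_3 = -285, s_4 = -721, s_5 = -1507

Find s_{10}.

1st diffs: -10, -72, -206, -436, -786.
2nd diffs: -62, -134, -230, -350.
3rd diffs: -72, -96, -120.
4th diffs: -24, -24 (constant).
Newton forward-difference form: s_j = 3 + (-10)·C(j,1) + (-62)·C(j,2) + (-72)·C(j,3) + (-24)·C(j,4).
At j = 10: j = 10, so s_{10} = 3 - 100 - 2790 - 8640 - 5040 = -16567.

-16567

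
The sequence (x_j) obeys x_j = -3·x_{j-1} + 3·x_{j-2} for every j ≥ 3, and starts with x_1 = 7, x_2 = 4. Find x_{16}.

-161411535

Iterate the recurrence:
x_3 = 9; x_4 = -15; x_5 = 72; …; x_{13} = 2961927; x_{14} = -11229516; x_{15} = 42574329; x_{16} = -161411535.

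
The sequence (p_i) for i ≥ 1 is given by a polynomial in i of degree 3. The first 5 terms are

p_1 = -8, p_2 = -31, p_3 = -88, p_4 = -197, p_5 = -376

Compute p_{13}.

-6488

1st diffs: -23, -57, -109, -179.
2nd diffs: -34, -52, -70.
3rd diffs: -18, -18 (constant).
So p_i = -3i^3 + i^2 - 5i - 1.
Evaluating at i = 13 gives p_{13} = -6488.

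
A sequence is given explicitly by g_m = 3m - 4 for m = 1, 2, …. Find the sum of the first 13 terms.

Over m = 1..13: Σm = 91.
Total = (3)·91 + (-4)·13 = 221.

221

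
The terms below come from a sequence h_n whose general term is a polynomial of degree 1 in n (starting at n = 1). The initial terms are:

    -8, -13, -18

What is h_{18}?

1st diffs: -5, -5 (constant).
So h_n = -5n - 3.
Evaluating at n = 18 gives h_{18} = -93.

-93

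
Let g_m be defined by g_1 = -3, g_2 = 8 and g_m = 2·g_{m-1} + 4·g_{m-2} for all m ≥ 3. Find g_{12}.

391168

Applying the relation repeatedly:
g_3 = 4, g_4 = 40, g_5 = 96, g_6 = 352, g_7 = 1088, g_8 = 3584, g_9 = 11520, g_{10} = 37376, g_{11} = 120832, g_{12} = 391168.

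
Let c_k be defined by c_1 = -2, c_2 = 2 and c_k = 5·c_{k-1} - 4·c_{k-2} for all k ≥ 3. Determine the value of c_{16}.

Step forward from the initial values:
c_3 = 18  c_4 = 82  c_5 = 338  …  c_{13} = 22369618  c_{14} = 89478482  c_{15} = 357913938  c_{16} = 1431655762.
(Characteristic roots are 4 and 1.)

1431655762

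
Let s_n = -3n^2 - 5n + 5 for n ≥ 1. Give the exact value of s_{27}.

s_{27} = -3·27^2 - 5·27 + 5 = -2317.

-2317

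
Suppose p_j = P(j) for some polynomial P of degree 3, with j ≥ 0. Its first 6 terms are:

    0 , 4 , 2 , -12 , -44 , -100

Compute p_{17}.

-4828

1st diffs: 4, -2, -14, -32, -56.
2nd diffs: -6, -12, -18, -24.
3rd diffs: -6, -6, -6 (constant).
So p_j = -j^3 + 5j.
Evaluating at j = 17 gives p_{17} = -4828.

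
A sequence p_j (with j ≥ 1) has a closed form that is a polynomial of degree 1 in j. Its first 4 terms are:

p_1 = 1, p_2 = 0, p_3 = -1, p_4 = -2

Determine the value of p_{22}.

1st diffs: -1, -1, -1 (constant).
So p_j = -j + 2.
Evaluating at j = 22 gives p_{22} = -20.

-20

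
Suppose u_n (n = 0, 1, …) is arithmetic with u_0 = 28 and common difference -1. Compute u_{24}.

u_n = 28 + (n - 0)·(-1).
u_{24} = 28 + 24·(-1) = 4.

4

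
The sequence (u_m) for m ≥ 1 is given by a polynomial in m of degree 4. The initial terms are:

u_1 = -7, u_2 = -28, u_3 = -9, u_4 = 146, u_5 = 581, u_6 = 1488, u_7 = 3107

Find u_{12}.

33642

1st diffs: -21, 19, 155, 435, 907, 1619.
2nd diffs: 40, 136, 280, 472, 712.
3rd diffs: 96, 144, 192, 240.
4th diffs: 48, 48, 48 (constant).
So u_m = 2m^4 - 4m^3 - 6m^2 - 5m + 6.
Evaluating at m = 12 gives u_{12} = 33642.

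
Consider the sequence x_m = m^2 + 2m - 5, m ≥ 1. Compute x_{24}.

x_{24} = 1·24^2 + 2·24 - 5 = 619.

619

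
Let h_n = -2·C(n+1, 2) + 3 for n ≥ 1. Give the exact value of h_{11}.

-129

C(12, 2) = 66, so h_{11} = -129.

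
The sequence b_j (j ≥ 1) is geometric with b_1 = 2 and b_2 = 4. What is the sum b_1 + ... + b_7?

254

Common ratio r = 2.
b_j = 2·2^(j-1).
S = 2·(2^7 - 1)/(2 - 1) = 2·(128 - 1)/(1) = 254.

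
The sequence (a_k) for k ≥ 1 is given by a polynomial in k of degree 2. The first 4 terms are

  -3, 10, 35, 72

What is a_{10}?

1st diffs: 13, 25, 37.
2nd diffs: 12, 12 (constant).
So a_k = 6k^2 - 5k - 4.
Evaluating at k = 10 gives a_{10} = 546.

546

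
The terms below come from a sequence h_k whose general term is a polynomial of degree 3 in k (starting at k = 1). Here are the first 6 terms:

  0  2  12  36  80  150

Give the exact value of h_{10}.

810

1st diffs: 2, 10, 24, 44, 70.
2nd diffs: 8, 14, 20, 26.
3rd diffs: 6, 6, 6 (constant).
Newton forward-difference form: h_k = 2·C(k-1,1) + 8·C(k-1,2) + 6·C(k-1,3).
At k = 10: k-1 = 9, so h_{10} = 18 + 288 + 504 = 810.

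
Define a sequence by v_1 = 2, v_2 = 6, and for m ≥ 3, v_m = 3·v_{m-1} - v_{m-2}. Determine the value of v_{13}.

v_3 = 16  v_4 = 42  v_5 = 110  …  v_{10} = 13530  v_{11} = 35422  v_{12} = 92736  v_{13} = 242786.

242786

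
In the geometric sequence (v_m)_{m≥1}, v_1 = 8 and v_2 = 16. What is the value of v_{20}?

Common ratio r = 2.
v_m = 8·2^(m-1).
v_{20} = 8·2^19 = 4194304.

4194304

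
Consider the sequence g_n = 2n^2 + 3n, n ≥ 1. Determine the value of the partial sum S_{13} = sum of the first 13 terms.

1911

Over n = 1..13: Σn = 91, Σn² = 819.
Total = (2)·819 + (3)·91 = 1911.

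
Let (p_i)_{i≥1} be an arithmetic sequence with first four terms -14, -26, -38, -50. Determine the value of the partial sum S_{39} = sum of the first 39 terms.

Common difference d = -12.
p_i = -14 + (i - 1)·(-12).
p_{39} = -470; S = 39·(-14 + (-470))/2 = -9438.

-9438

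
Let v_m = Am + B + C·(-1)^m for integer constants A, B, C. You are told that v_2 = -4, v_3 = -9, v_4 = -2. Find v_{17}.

5

Write the equations: 2A + B + C = -4; 3A + B - C = -9; 4A + B + C = -2.
Subtracting the first from the second: A - 2C = -5.
Subtracting the second from the third: A + 2C = 7.
Solving: C = 3, A = 1, then B = -9.
Hence v_{17} = 1·17 + (-9) + 3·(-1) = 5.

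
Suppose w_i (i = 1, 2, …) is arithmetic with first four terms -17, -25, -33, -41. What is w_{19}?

-161

Common difference d = -8.
w_i = -17 + (i - 1)·(-8).
w_{19} = -17 + 18·(-8) = -161.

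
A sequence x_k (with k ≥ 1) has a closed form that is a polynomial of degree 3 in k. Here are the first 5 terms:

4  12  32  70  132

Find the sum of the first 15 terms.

1st diffs: 8, 20, 38, 62.
2nd diffs: 12, 18, 24.
3rd diffs: 6, 6 (constant).
Newton forward-difference form: x_k = 4 + 8·C(k-1,1) + 12·C(k-1,2) + 6·C(k-1,3).
Continuing: …, 224, 352, 522, 740, …, x_{15} = 3392.
Summing k = 1..15 (15 terms) gives 14550.

14550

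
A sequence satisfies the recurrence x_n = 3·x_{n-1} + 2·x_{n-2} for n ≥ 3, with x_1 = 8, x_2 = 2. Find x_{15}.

Compute successive terms:
x_3 = 22  x_4 = 70  x_5 = 254  …  x_{12} = 1841686  x_{13} = 6559262  x_{14} = 23361158  x_{15} = 83201998.

83201998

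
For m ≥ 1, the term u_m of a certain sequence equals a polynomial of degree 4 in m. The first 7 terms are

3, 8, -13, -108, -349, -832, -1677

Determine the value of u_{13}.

1st diffs: 5, -21, -95, -241, -483, -845.
2nd diffs: -26, -74, -146, -242, -362.
3rd diffs: -48, -72, -96, -120.
4th diffs: -24, -24, -24 (constant).
Newton forward-difference form: u_m = 3 + 5·C(m-1,1) + (-26)·C(m-1,2) + (-48)·C(m-1,3) + (-24)·C(m-1,4).
At m = 13: m-1 = 12, so u_{13} = 3 + 60 - 1716 - 10560 - 11880 = -24093.

-24093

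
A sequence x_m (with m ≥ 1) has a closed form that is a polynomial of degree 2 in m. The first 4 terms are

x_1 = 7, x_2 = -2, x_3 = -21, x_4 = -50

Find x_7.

1st diffs: -9, -19, -29.
2nd diffs: -10, -10 (constant).
Newton forward-difference form: x_m = 7 + (-9)·C(m-1,1) + (-10)·C(m-1,2).
At m = 7: m-1 = 6, so x_7 = 7 - 54 - 150 = -197.

-197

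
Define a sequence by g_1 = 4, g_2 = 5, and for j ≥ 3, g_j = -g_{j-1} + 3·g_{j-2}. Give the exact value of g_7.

Applying the relation repeatedly:
g_3 = 7  g_4 = 8  g_5 = 13  g_6 = 11  g_7 = 28.

28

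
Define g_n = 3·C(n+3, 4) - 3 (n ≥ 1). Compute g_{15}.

C(18, 4) = 3060, so g_{15} = 9177.

9177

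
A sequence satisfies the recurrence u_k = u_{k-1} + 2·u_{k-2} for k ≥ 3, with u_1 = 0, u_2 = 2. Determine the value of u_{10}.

Applying the relation repeatedly:
u_3 = 2  u_4 = 6  u_5 = 10  u_6 = 22  u_7 = 42  u_8 = 86  u_9 = 170  u_{10} = 342.
(Characteristic roots are 2 and -1.)

342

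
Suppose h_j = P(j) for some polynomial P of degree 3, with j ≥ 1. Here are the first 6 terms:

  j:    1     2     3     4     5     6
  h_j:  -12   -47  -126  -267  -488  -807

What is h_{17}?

-15932

1st diffs: -35, -79, -141, -221, -319.
2nd diffs: -44, -62, -80, -98.
3rd diffs: -18, -18, -18 (constant).
So h_j = -3j^3 - 4j^2 - 2j - 3.
Evaluating at j = 17 gives h_{17} = -15932.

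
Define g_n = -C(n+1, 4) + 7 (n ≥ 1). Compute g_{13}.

-994

C(14, 4) = 1001, so g_{13} = -994.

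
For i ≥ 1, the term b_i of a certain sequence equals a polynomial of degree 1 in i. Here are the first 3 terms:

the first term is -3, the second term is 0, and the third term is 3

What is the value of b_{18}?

1st diffs: 3, 3 (constant).
So b_i = 3i - 6.
Evaluating at i = 18 gives b_{18} = 48.

48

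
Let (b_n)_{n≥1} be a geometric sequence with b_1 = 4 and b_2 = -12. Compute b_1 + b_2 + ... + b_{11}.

177148

Common ratio r = -3.
b_n = 4·(-3)^(n-1).
S = 4·((-3)^11 - 1)/(-3 - 1) = 4·(-177147 - 1)/(-4) = 177148.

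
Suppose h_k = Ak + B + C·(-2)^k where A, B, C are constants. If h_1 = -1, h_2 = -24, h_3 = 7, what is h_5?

69

At k = 1, 2, 3: A + B - 2C = -1; 2A + B + 4C = -24; 3A + B - 8C = 7.
Subtracting the first from the second: A + 6C = -23.
Subtracting the second from the third: A - 12C = 31.
Solving: C = -3, A = -5, then B = -2.
Therefore h_5 = -25 + (-2) + (-3)·(-32) = 69.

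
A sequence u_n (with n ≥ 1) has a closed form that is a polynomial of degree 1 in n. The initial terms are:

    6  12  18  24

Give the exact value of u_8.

1st diffs: 6, 6, 6 (constant).
So u_n = 6n.
Evaluating at n = 8 gives u_8 = 48.

48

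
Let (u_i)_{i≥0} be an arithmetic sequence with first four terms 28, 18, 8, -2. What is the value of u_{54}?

-512

Common difference d = -10.
u_i = 28 + (i - 0)·(-10).
u_{54} = 28 + 54·(-10) = -512.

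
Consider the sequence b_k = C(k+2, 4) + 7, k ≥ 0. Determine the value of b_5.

42

C(7, 4) = 35, so b_5 = 42.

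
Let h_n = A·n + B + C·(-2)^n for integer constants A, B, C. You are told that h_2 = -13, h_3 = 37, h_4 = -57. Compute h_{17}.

524321

The three given values yield: 2A + B + 4C = -13; 3A + B - 8C = 37; 4A + B + 16C = -57.
Subtracting the first from the second: A - 12C = 50.
Subtracting the second from the third: A + 24C = -94.
Solving: C = -4, A = 2, then B = -1.
Therefore h_{17} = 34 + (-1) + (-4)·(-131072) = 524321.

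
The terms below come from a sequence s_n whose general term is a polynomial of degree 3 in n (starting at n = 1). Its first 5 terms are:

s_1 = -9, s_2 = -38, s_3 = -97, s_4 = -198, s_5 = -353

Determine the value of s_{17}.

1st diffs: -29, -59, -101, -155.
2nd diffs: -30, -42, -54.
3rd diffs: -12, -12 (constant).
Newton forward-difference form: s_n = -9 + (-29)·C(n-1,1) + (-30)·C(n-1,2) + (-12)·C(n-1,3).
At n = 17: n-1 = 16, so s_{17} = -9 - 464 - 3600 - 6720 = -10793.

-10793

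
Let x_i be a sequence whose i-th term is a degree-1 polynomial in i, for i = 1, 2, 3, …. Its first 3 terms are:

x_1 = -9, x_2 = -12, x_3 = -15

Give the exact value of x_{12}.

-42

1st diffs: -3, -3 (constant).
So x_i = -3i - 6.
Evaluating at i = 12 gives x_{12} = -42.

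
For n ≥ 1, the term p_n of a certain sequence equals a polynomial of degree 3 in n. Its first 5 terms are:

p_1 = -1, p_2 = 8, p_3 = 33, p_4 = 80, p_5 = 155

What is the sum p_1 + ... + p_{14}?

12635

1st diffs: 9, 25, 47, 75.
2nd diffs: 16, 22, 28.
3rd diffs: 6, 6 (constant).
Newton forward-difference form: p_n = -1 + 9·C(n-1,1) + 16·C(n-1,2) + 6·C(n-1,3).
Continuing: …, 264, 413, 608, 855, …, p_{14} = 3080.
Summing n = 1..14 (14 terms) gives 12635.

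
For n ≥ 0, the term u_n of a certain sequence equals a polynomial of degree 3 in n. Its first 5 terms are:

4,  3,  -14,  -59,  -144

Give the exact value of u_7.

-759

1st diffs: -1, -17, -45, -85.
2nd diffs: -16, -28, -40.
3rd diffs: -12, -12 (constant).
Newton forward-difference form: u_n = 4 + (-1)·C(n,1) + (-16)·C(n,2) + (-12)·C(n,3).
At n = 7: n = 7, so u_7 = 4 - 7 - 336 - 420 = -759.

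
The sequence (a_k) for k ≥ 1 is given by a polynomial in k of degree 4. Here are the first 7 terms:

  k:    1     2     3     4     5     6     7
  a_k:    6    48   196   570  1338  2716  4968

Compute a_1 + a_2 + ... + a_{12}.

123580

1st diffs: 42, 148, 374, 768, 1378, 2252.
2nd diffs: 106, 226, 394, 610, 874.
3rd diffs: 120, 168, 216, 264.
4th diffs: 48, 48, 48 (constant).
Newton forward-difference form: a_k = 6 + 42·C(k-1,1) + 106·C(k-1,2) + 120·C(k-1,3) + 48·C(k-1,4).
Continuing: …, 8406, 13390, 20328, 29676, …, a_{12} = 41938.
Summing k = 1..12 (12 terms) gives 123580.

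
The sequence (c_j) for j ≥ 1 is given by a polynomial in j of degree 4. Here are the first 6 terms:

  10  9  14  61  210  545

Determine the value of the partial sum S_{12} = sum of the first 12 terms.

1st diffs: -1, 5, 47, 149, 335.
2nd diffs: 6, 42, 102, 186.
3rd diffs: 36, 60, 84.
4th diffs: 24, 24 (constant).
Newton forward-difference form: c_j = 10 + (-1)·C(j-1,1) + 6·C(j-1,2) + 36·C(j-1,3) + 24·C(j-1,4).
Continuing: …, 1174, 2229, 3866, 6265, …, c_{12} = 14189.
Summing j = 1..12 (12 terms) gives 38202.

38202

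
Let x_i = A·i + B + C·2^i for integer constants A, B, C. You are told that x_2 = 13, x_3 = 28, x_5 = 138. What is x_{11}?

At i = 2, 3, 5: 2A + B + 4C = 13; 3A + B + 8C = 28; 5A + B + 32C = 138.
Subtracting the first from the second: A + 4C = 15.
Subtracting the second from the third: 2A + 24C = 110.
Solving: C = 5, A = -5, then B = 3.
Therefore x_{11} = -55 + 3 + 5·2048 = 10188.

10188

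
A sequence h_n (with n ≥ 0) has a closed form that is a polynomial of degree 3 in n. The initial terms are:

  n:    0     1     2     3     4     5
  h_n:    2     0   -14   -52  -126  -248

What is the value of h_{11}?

1st diffs: -2, -14, -38, -74, -122.
2nd diffs: -12, -24, -36, -48.
3rd diffs: -12, -12, -12 (constant).
Newton forward-difference form: h_n = 2 + (-2)·C(n,1) + (-12)·C(n,2) + (-12)·C(n,3).
At n = 11: n = 11, so h_{11} = 2 - 22 - 660 - 1980 = -2660.

-2660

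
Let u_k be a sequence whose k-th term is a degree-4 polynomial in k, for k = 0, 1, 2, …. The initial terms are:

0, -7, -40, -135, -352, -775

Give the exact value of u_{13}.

-29575

1st diffs: -7, -33, -95, -217, -423.
2nd diffs: -26, -62, -122, -206.
3rd diffs: -36, -60, -84.
4th diffs: -24, -24 (constant).
Newton forward-difference form: u_k = (-7)·C(k,1) + (-26)·C(k,2) + (-36)·C(k,3) + (-24)·C(k,4).
At k = 13: k = 13, so u_{13} = -91 - 2028 - 10296 - 17160 = -29575.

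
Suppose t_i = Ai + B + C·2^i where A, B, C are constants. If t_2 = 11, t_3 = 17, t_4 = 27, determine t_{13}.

8221

At i = 2, 3, 4: 2A + B + 4C = 11; 3A + B + 8C = 17; 4A + B + 16C = 27.
Subtracting the first from the second: A + 4C = 6.
Subtracting the second from the third: A + 8C = 10.
Solving: C = 1, A = 2, then B = 3.
Therefore t_{13} = 26 + 3 + 1·8192 = 8221.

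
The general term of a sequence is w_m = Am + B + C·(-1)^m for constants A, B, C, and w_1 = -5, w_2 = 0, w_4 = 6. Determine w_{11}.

Write the equations: A + B - C = -5; 2A + B + C = 0; 4A + B + C = 6.
Subtracting the first from the second: A + 2C = 5.
Subtracting the second from the third: 2A = 6.
Solving: C = 1, A = 3, then B = -7.
So w_m = 3·m + (-7) + 1·(-1)^m; at m=11 this is 25.

25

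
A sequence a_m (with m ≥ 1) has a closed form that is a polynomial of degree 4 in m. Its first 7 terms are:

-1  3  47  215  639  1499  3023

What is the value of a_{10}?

14579

1st diffs: 4, 44, 168, 424, 860, 1524.
2nd diffs: 40, 124, 256, 436, 664.
3rd diffs: 84, 132, 180, 228.
4th diffs: 48, 48, 48 (constant).
So a_m = 2m^4 - 6m^3 + 6m^2 - 2m - 1.
Evaluating at m = 10 gives a_{10} = 14579.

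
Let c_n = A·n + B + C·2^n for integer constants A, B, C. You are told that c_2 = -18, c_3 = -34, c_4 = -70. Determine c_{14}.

The three given values yield: 2A + B + 4C = -18; 3A + B + 8C = -34; 4A + B + 16C = -70.
Subtracting the first from the second: A + 4C = -16.
Subtracting the second from the third: A + 8C = -36.
Solving: C = -5, A = 4, then B = -6.
Hence c_{14} = 4·14 + (-6) + (-5)·16384 = -81870.

-81870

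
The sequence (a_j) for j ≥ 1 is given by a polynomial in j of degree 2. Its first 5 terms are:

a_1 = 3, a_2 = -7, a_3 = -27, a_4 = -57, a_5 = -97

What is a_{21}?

-2097

1st diffs: -10, -20, -30, -40.
2nd diffs: -10, -10, -10 (constant).
So a_j = -5j^2 + 5j + 3.
Evaluating at j = 21 gives a_{21} = -2097.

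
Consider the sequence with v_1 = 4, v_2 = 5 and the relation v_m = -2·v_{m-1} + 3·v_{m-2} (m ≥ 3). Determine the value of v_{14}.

398585

Step forward from the initial values:
v_3 = 2;  v_4 = 11;  v_5 = -16;  …;  v_{11} = -14758;  v_{12} = 44291;  v_{13} = -132856;  v_{14} = 398585.
(Characteristic roots are 1 and -3.)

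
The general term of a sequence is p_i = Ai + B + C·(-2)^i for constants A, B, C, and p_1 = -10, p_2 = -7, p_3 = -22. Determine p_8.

227

Write the equations: A + B - 2C = -10; 2A + B + 4C = -7; 3A + B - 8C = -22.
Subtracting the first from the second: A + 6C = 3.
Subtracting the second from the third: A - 12C = -15.
Solving: C = 1, A = -3, then B = -5.
Hence p_8 = -3·8 + (-5) + 1·256 = 227.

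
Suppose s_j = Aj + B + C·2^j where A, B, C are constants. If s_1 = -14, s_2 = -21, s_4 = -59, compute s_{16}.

Write the equations: A + B + 2C = -14; 2A + B + 4C = -21; 4A + B + 16C = -59.
Subtracting the first from the second: A + 2C = -7.
Subtracting the second from the third: 2A + 12C = -38.
Solving: C = -3, A = -1, then B = -7.
Hence s_{16} = -1·16 + (-7) + (-3)·65536 = -196631.

-196631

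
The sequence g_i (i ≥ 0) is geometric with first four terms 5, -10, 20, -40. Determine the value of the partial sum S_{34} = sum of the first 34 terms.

-28633115305

Common ratio r = -2.
g_i = 5·(-2)^(i-0).
S = 5·((-2)^34 - 1)/(-2 - 1) = 5·(17179869184 - 1)/(-3) = -28633115305.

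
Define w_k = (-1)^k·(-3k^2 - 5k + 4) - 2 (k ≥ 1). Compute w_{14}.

(-1)^14 = 1; -3k^2 - 5k + 4 at k=14 is -654; so w_{14} = -656.

-656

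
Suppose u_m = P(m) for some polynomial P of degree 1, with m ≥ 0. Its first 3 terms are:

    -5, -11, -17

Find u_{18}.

-113

1st diffs: -6, -6 (constant).
So u_m = -6m - 5.
Evaluating at m = 18 gives u_{18} = -113.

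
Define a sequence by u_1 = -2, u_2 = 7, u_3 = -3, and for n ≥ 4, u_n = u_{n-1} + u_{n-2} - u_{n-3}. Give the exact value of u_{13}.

-8

Compute successive terms:
u_4 = 6  u_5 = -4  u_6 = 5  u_7 = -5  u_8 = 4  u_9 = -6  u_{10} = 3  u_{11} = -7  u_{12} = 2  u_{13} = -8.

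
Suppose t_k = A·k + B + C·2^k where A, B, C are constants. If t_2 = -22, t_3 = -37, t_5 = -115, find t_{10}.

Write the equations: 2A + B + 4C = -22; 3A + B + 8C = -37; 5A + B + 32C = -115.
Subtracting the first from the second: A + 4C = -15.
Subtracting the second from the third: 2A + 24C = -78.
Solving: C = -3, A = -3, then B = -4.
Hence t_{10} = -3·10 + (-4) + (-3)·1024 = -3106.

-3106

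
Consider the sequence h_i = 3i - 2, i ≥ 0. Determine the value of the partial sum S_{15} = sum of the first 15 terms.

Over i = 0..14: Σi = 105.
Total = (3)·105 + (-2)·15 = 285.

285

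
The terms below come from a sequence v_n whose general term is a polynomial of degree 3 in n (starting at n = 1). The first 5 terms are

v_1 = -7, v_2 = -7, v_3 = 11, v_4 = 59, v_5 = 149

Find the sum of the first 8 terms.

1792

1st diffs: 0, 18, 48, 90.
2nd diffs: 18, 30, 42.
3rd diffs: 12, 12 (constant).
Newton forward-difference form: v_n = -7 + 18·C(n-1,2) + 12·C(n-1,3).
Continuing: 293, 503, 791.
Summing n = 1..8 (8 terms) gives 1792.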